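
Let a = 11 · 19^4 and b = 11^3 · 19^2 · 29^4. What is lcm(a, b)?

max exponent per prime: 11^3 · 19^4 · 29^4 = 122683017944531

122683017944531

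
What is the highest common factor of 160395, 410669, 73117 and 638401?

289

gcd(160395, 410669): 410669 = 2·160395 + 89879; 160395 = 1·89879 + 70516; 89879 = 1·70516 + 19363; 70516 = 3·19363 + 12427; 19363 = 1·12427 + 6936; 12427 = 1·6936 + 5491; 6936 = 1·5491 + 1445; 5491 = 3·1445 + 1156; 1445 = 1·1156 + 289; 1156 = 4·289 + 0 → 289
gcd(289, 73117): 73117 = 253·289 + 0 → 289
gcd(289, 638401): 638401 = 2209·289 + 0 → 289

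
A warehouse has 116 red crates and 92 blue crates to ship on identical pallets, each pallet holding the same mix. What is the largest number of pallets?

4

116 = 2² · 29
92 = 2² · 23
Common: 2² = 4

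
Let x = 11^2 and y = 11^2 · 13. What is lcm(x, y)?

1573

max exponent per prime: 11^2 · 13 = 1573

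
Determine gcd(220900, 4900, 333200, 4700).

gcd(220900, 4900): 220900 = 45·4900 + 400; 4900 = 12·400 + 100; 400 = 4·100 + 0 → 100
gcd(100, 333200): 333200 = 3332·100 + 0 → 100
gcd(100, 4700): 4700 = 47·100 + 0 → 100

100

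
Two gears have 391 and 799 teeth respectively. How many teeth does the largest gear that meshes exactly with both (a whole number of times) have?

17

391 = 17 · 23
799 = 17 · 47
Common: 17 = 17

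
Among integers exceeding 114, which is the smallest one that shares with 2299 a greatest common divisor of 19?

133

Multiples of 19 above 114: 19·7, 19·8, … . Need the cofactor coprime to 2299/19 = 121.
Checking s = 7, 8, … the first with gcd(s, 121) = 1 is s = 7, giving 133.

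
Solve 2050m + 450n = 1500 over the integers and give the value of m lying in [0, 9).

6

gcd(2050, 450) = 50 (Euclid: 2050 = 4·450 + 250; 450 = 1·250 + 200; 250 = 1·200 + 50; 200 = 4·50 + 0), and 50 | 1500.
Extended Euclid: 2050·(2) + 450·(-9) = 50. Scale by 30: m₀ = 60.
General solution m = m₀ + 9t; reducing mod 9 gives m = 6 (and n = -24).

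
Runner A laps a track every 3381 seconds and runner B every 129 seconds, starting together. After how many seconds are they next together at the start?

145383

3381 = 3 · 7² · 23; 129 = 3 · 43
max exponents: 3 · 7² · 23 · 43 = 145383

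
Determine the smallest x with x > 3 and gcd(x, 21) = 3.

6

Multiples of 3 above 3: 3·2, 3·3, … . Need the cofactor coprime to 21/3 = 7.
Checking s = 2, 3, … the first with gcd(s, 7) = 1 is s = 2, giving 6.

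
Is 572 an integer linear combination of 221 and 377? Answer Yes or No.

gcd(221, 377): 377 = 1·221 + 156; 221 = 1·156 + 65; 156 = 2·65 + 26; 65 = 2·26 + 13; 26 = 2·13 + 0 → 13
13 divides 572, so a solution exists.

Yes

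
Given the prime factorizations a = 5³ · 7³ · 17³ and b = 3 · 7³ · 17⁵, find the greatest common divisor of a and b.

min exponent per shared prime: 7³ · 17³ = 1685159

1685159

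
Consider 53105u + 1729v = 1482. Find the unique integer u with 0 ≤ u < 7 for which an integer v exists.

4

Reduce mod 1729: 53105u ≡ 1482 (mod 1729). With g = gcd(53105, 1729) = 247 dividing 1482, divide through: 215u ≡ 6 (mod 7).
Since gcd(215, 7) = 1, u ≡ 6·(215)⁻¹ ≡ 4 (mod 7). Smallest non-negative: 4.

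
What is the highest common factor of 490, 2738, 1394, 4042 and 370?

2

490 = 2 · 5 · 7²; 2738 = 2 · 37²; 1394 = 2 · 17 · 41; 4042 = 2 · 43 · 47; 370 = 2 · 5 · 37
gcd takes min exponent of each prime: 2 = 2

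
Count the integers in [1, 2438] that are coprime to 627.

1400

Prime factors of 627: 3, 11, 19. Count integers ≤ 2438 divisible by none of them.
By inclusion–exclusion: 2438 − ⌊2438/3⌋ − ⌊2438/11⌋ − ⌊2438/19⌋ + ⌊2438/33⌋ + ⌊2438/57⌋ + ⌊2438/209⌋ − ⌊2438/627⌋ = 1400.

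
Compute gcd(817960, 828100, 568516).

676

gcd(817960, 828100): 828100 = 1·817960 + 10140; 817960 = 80·10140 + 6760; 10140 = 1·6760 + 3380; 6760 = 2·3380 + 0 → 3380
gcd(3380, 568516): 568516 = 168·3380 + 676; 3380 = 5·676 + 0 → 676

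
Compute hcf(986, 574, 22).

gcd(986, 574): 986 = 1·574 + 412; 574 = 1·412 + 162; 412 = 2·162 + 88; 162 = 1·88 + 74; 88 = 1·74 + 14; 74 = 5·14 + 4; 14 = 3·4 + 2; 4 = 2·2 + 0 → 2
gcd(2, 22): 22 = 11·2 + 0 → 2

2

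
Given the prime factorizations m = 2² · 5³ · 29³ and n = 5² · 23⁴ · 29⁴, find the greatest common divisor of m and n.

min exponent per shared prime: 5² · 29³ = 609725

609725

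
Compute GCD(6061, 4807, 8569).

209

gcd(6061, 4807): 6061 = 1·4807 + 1254; 4807 = 3·1254 + 1045; 1254 = 1·1045 + 209; 1045 = 5·209 + 0 → 209
gcd(209, 8569): 8569 = 41·209 + 0 → 209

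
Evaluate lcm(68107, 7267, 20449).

354360721

68107 = 13³ · 31; 7267 = 13² · 43; 20449 = 11² · 13²
lcm takes max exponent of each prime: 11² · 13³ · 31 · 43 = 354360721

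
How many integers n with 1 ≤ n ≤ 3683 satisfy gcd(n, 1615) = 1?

2628

Prime factors of 1615: 5, 17, 19. Count integers ≤ 3683 divisible by none of them.
By inclusion–exclusion: 3683 − ⌊3683/5⌋ − ⌊3683/17⌋ − ⌊3683/19⌋ + ⌊3683/85⌋ + ⌊3683/95⌋ + ⌊3683/323⌋ − ⌊3683/1615⌋ = 2628.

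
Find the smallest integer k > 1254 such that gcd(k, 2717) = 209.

1463

Multiples of 209 above 1254: 209·7, 209·8, … . Need the cofactor coprime to 2717/209 = 13.
Checking s = 7, 8, … the first with gcd(s, 13) = 1 is s = 7, giving 1463.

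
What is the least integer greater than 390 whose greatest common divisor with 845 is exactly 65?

845 = 65·13. Any a with gcd(a, 845) = 65 is a multiple of 65, say 65s, with s coprime to 13.
Need s > 390/65, so s ≥ 7. First s ≥ 7 with gcd(s, 13) = 1 is s = 7. Thus a = 65·7 = 455.

455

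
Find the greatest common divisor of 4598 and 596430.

2

Euclid: 596430 = 129·4598 + 3288; 4598 = 1·3288 + 1310; 3288 = 2·1310 + 668; 1310 = 1·668 + 642; 668 = 1·642 + 26; 642 = 24·26 + 18; 26 = 1·18 + 8; 18 = 2·8 + 2; 8 = 4·2 + 0. Last nonzero remainder: 2.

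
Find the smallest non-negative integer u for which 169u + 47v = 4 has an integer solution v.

27

Euclid: 169 = 3·47 + 28; 47 = 1·28 + 19; 28 = 1·19 + 9; 19 = 2·9 + 1; 9 = 9·1 + 0 → gcd = 1; 4 = 1·4.
Back-substitution yields 169·(-5) + 47·(18) = 1, so one solution is u = -5·4 = -20, v = 18·4 = 72.
Solutions in u differ by 47/1 = 47; the one in [0, 47) is -20 mod 47 = 27.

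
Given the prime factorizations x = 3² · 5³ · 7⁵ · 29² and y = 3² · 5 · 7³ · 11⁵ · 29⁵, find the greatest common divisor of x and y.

min exponent per shared prime: 3² · 5 · 7³ · 29² = 12980835

12980835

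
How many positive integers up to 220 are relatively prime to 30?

30 = 2·3·5. Inclusion–exclusion on these primes:
220 − ⌊220/2⌋ − ⌊220/3⌋ − ⌊220/5⌋ + ⌊220/6⌋ + ⌊220/10⌋ + ⌊220/15⌋ − ⌊220/30⌋ = 58

58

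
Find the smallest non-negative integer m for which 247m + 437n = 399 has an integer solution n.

gcd(247, 437) = 19 (Euclid: 437 = 1·247 + 190; 247 = 1·190 + 57; 190 = 3·57 + 19; 57 = 3·19 + 0), and 19 | 399.
Extended Euclid: 247·(-7) + 437·(4) = 19. Scale by 21: m₀ = -147.
General solution m = m₀ + 23t; reducing mod 23 gives m = 14 (and n = -7).

14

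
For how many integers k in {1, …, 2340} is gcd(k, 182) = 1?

Prime factors of 182: 2, 7, 13. Count integers ≤ 2340 divisible by none of them.
By inclusion–exclusion: 2340 − ⌊2340/2⌋ − ⌊2340/7⌋ − ⌊2340/13⌋ + ⌊2340/14⌋ + ⌊2340/26⌋ + ⌊2340/91⌋ − ⌊2340/182⌋ = 926.

926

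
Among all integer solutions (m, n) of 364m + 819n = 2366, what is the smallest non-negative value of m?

2

Euclid: 819 = 2·364 + 91; 364 = 4·91 + 0 → gcd = 91; 2366 = 91·26.
Back-substitution yields 364·(-2) + 819·(1) = 91, so one solution is m = -2·26 = -52, n = 1·26 = 26.
Solutions in m differ by 819/91 = 9; the one in [0, 9) is -52 mod 9 = 2.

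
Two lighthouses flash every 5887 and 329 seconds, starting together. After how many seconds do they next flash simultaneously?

276689

5887 = 7 · 29²; 329 = 7 · 47
max exponents: 7 · 29² · 47 = 276689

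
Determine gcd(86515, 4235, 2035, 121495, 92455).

55

gcd(86515, 4235): 86515 = 20·4235 + 1815; 4235 = 2·1815 + 605; 1815 = 3·605 + 0 → 605
gcd(605, 2035): 2035 = 3·605 + 220; 605 = 2·220 + 165; 220 = 1·165 + 55; 165 = 3·55 + 0 → 55
gcd(55, 121495): 121495 = 2209·55 + 0 → 55
gcd(55, 92455): 92455 = 1681·55 + 0 → 55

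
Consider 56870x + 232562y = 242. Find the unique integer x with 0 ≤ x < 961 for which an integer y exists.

732

Euclid: 232562 = 4·56870 + 5082; 56870 = 11·5082 + 968; 5082 = 5·968 + 242; 968 = 4·242 + 0 → gcd = 242; 242 = 242·1.
Back-substitution yields 56870·(-229) + 232562·(56) = 242, so one solution is x = -229·1 = -229, y = 56·1 = 56.
Solutions in x differ by 232562/242 = 961; the one in [0, 961) is -229 mod 961 = 732.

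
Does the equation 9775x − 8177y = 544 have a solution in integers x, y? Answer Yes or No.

Yes

By Bézout, 9775x − 8177y = 544 has integer solutions iff gcd(9775, 8177) | 544.
Euclid: 9775 = 1·8177 + 1598; 8177 = 5·1598 + 187; 1598 = 8·187 + 102; 187 = 1·102 + 85; 102 = 1·85 + 17; 85 = 5·17 + 0. gcd = 17; 544 mod 17 = 0. Yes.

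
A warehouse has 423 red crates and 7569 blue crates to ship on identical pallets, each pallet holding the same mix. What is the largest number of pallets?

9

Euclid: 7569 = 17·423 + 378; 423 = 1·378 + 45; 378 = 8·45 + 18; 45 = 2·18 + 9; 18 = 2·9 + 0. Last nonzero remainder: 9.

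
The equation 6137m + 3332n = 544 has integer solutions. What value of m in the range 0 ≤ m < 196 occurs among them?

176

gcd(6137, 3332) = 17 (Euclid: 6137 = 1·3332 + 2805; 3332 = 1·2805 + 527; 2805 = 5·527 + 170; 527 = 3·170 + 17; 170 = 10·17 + 0), and 17 | 544.
Extended Euclid: 6137·(-19) + 3332·(35) = 17. Scale by 32: m₀ = -608.
General solution m = m₀ + 196t; reducing mod 196 gives m = 176 (and n = -324).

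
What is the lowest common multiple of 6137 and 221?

79781

gcd first: 6137 = 27·221 + 170; 221 = 1·170 + 51; 170 = 3·51 + 17; 51 = 3·17 + 0 → gcd = 17
lcm = 6137·221/gcd = 1356277/17 = 79781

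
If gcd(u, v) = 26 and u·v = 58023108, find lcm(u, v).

2231658

gcd·lcm = product, so lcm = 58023108/26 = 2231658.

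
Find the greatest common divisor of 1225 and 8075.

25

1225 = 5² · 7²
8075 = 5² · 17 · 19
Common: 5² = 25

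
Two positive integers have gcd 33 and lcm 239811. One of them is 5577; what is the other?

1419

Using uv = gcd(u,v)·lcm(u,v) = 33·239811 = 7913763, we get v = 7913763/5577 = 1419.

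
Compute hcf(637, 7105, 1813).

49

gcd(637, 7105): 7105 = 11·637 + 98; 637 = 6·98 + 49; 98 = 2·49 + 0 → 49
gcd(49, 1813): 1813 = 37·49 + 0 → 49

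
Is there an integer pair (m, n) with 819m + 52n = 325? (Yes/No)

By Bézout, 819m + 52n = 325 has integer solutions iff gcd(819, 52) | 325.
Euclid: 819 = 15·52 + 39; 52 = 1·39 + 13; 39 = 3·13 + 0. gcd = 13; 325 mod 13 = 0. Yes.

Yes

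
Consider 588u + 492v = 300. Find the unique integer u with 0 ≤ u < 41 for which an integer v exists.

39

Reduce mod 492: 588u ≡ 300 (mod 492). With g = gcd(588, 492) = 12 dividing 300, divide through: 49u ≡ 25 (mod 41).
Since gcd(49, 41) = 1, u ≡ 25·(49)⁻¹ ≡ 39 (mod 41). Smallest non-negative: 39.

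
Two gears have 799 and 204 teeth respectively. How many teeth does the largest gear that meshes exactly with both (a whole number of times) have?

799 = 17 · 47
204 = 2² · 3 · 17
Common: 17 = 17

17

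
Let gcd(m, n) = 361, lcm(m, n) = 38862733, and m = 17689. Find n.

Using mn = gcd(m,n)·lcm(m,n) = 361·38862733 = 14029446613, we get n = 14029446613/17689 = 793117.

793117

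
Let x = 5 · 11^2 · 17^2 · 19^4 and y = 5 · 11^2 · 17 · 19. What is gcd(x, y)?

195415

min exponent per shared prime: 5 · 11^2 · 17 · 19 = 195415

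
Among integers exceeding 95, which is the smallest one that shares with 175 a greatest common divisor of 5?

110

Multiples of 5 above 95: 5·20, 5·21, … . Need the cofactor coprime to 175/5 = 35.
Checking s = 20, 21, … the first with gcd(s, 35) = 1 is s = 22, giving 110.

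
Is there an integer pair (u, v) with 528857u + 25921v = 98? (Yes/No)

Yes

gcd(528857, 25921): 528857 = 20·25921 + 10437; 25921 = 2·10437 + 5047; 10437 = 2·5047 + 343; 5047 = 14·343 + 245; 343 = 1·245 + 98; 245 = 2·98 + 49; 98 = 2·49 + 0 → 49
49 divides 98, so a solution exists.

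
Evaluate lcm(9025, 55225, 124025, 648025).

2563680532484225

9025 = 5² · 19²; 55225 = 5² · 47²; 124025 = 5² · 11² · 41; 648025 = 5² · 7² · 23²
lcm takes max exponent of each prime: 5² · 7² · 11² · 19² · 23² · 41 · 47² = 2563680532484225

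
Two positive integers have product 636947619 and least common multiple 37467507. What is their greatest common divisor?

gcd·lcm = product, so gcd = 636947619/37467507 = 17.

17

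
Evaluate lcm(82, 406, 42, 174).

49938

82 = 2 · 41; 406 = 2 · 7 · 29; 42 = 2 · 3 · 7; 174 = 2 · 3 · 29
lcm takes max exponent of each prime: 2 · 3 · 7 · 29 · 41 = 49938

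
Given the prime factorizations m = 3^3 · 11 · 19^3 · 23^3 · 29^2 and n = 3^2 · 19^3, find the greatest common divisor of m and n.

61731

min exponent per shared prime: 3^2 · 19^3 = 61731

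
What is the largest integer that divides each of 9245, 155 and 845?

5

gcd(9245, 155): 9245 = 59·155 + 100; 155 = 1·100 + 55; 100 = 1·55 + 45; 55 = 1·45 + 10; 45 = 4·10 + 5; 10 = 2·5 + 0 → 5
gcd(5, 845): 845 = 169·5 + 0 → 5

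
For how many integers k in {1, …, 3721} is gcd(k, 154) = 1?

1450

Prime factors of 154: 2, 7, 11. Count integers ≤ 3721 divisible by none of them.
By inclusion–exclusion: 3721 − ⌊3721/2⌋ − ⌊3721/7⌋ − ⌊3721/11⌋ + ⌊3721/14⌋ + ⌊3721/22⌋ + ⌊3721/77⌋ − ⌊3721/154⌋ = 1450.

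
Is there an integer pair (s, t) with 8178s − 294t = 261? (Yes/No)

gcd(8178, 294): 8178 = 27·294 + 240; 294 = 1·240 + 54; 240 = 4·54 + 24; 54 = 2·24 + 6; 24 = 4·6 + 0 → 6
6 does not divide 261, so a solution does not exist.

No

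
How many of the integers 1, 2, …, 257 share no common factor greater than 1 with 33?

33 = 3·11. Inclusion–exclusion on these primes:
257 − ⌊257/3⌋ − ⌊257/11⌋ + ⌊257/33⌋ = 156

156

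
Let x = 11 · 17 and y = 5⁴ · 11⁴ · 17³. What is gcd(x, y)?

min exponent per shared prime: 11 · 17 = 187

187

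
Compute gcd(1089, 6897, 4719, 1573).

121

gcd(1089, 6897): 6897 = 6·1089 + 363; 1089 = 3·363 + 0 → 363
gcd(363, 4719): 4719 = 13·363 + 0 → 363
gcd(363, 1573): 1573 = 4·363 + 121; 363 = 3·121 + 0 → 121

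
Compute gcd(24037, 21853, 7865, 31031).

13

gcd(24037, 21853): 24037 = 1·21853 + 2184; 21853 = 10·2184 + 13; 2184 = 168·13 + 0 → 13
gcd(13, 7865): 7865 = 605·13 + 0 → 13
gcd(13, 31031): 31031 = 2387·13 + 0 → 13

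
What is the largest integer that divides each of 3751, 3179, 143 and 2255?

11

3751 = 11² · 31; 3179 = 11 · 17²; 143 = 11 · 13; 2255 = 5 · 11 · 41
gcd takes min exponent of each prime: 11 = 11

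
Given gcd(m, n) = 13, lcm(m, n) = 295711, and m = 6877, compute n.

559

m·n = gcd·lcm = 13·295711 = 3844243, so n = 3844243/6877 = 559.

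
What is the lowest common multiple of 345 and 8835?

345 = 3 · 5 · 23; 8835 = 3 · 5 · 19 · 31
max exponents: 3 · 5 · 19 · 23 · 31 = 203205

203205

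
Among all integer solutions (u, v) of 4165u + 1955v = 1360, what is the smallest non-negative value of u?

gcd(4165, 1955) = 85 (Euclid: 4165 = 2·1955 + 255; 1955 = 7·255 + 170; 255 = 1·170 + 85; 170 = 2·85 + 0), and 85 | 1360.
Extended Euclid: 4165·(8) + 1955·(-17) = 85. Scale by 16: u₀ = 128.
General solution u = u₀ + 23t; reducing mod 23 gives u = 13 (and v = -27).

13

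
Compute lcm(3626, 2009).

3626 = 2 · 7² · 37; 2009 = 7² · 41
max exponents: 2 · 7² · 37 · 41 = 148666

148666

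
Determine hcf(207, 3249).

9

Euclid: 3249 = 15·207 + 144; 207 = 1·144 + 63; 144 = 2·63 + 18; 63 = 3·18 + 9; 18 = 2·9 + 0. Last nonzero remainder: 9.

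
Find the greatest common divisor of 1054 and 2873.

Euclid: 2873 = 2·1054 + 765; 1054 = 1·765 + 289; 765 = 2·289 + 187; 289 = 1·187 + 102; 187 = 1·102 + 85; 102 = 1·85 + 17; 85 = 5·17 + 0. Last nonzero remainder: 17.

17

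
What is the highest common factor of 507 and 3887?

169

Euclid: 3887 = 7·507 + 338; 507 = 1·338 + 169; 338 = 2·169 + 0. Last nonzero remainder: 169.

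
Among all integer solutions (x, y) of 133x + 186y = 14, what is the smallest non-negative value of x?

98

Euclid: 186 = 1·133 + 53; 133 = 2·53 + 27; 53 = 1·27 + 26; 27 = 1·26 + 1; 26 = 26·1 + 0 → gcd = 1; 14 = 1·14.
Back-substitution yields 133·(7) + 186·(-5) = 1, so one solution is x = 7·14 = 98, y = -5·14 = -70.
Solutions in x differ by 186/1 = 186; the one in [0, 186) is 98 mod 186 = 98.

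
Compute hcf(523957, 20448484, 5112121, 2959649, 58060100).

14161

gcd(523957, 20448484): 20448484 = 39·523957 + 14161; 523957 = 37·14161 + 0 → 14161
gcd(14161, 5112121): 5112121 = 361·14161 + 0 → 14161
gcd(14161, 2959649): 2959649 = 209·14161 + 0 → 14161
gcd(14161, 58060100): 58060100 = 4100·14161 + 0 → 14161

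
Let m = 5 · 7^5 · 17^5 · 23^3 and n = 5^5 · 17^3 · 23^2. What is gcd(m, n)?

min exponent per shared prime: 5 · 17^3 · 23^2 = 12994885

12994885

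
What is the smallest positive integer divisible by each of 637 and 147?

1911

637 = 7² · 13; 147 = 3 · 7²
max exponents: 3 · 7² · 13 = 1911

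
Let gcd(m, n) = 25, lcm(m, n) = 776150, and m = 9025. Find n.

m·n = gcd·lcm = 25·776150 = 19403750, so n = 19403750/9025 = 2150.

2150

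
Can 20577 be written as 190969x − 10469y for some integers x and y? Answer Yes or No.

Yes

By Bézout, 190969x − 10469y = 20577 has integer solutions iff gcd(190969, 10469) | 20577.
Euclid: 190969 = 18·10469 + 2527; 10469 = 4·2527 + 361; 2527 = 7·361 + 0. gcd = 361; 20577 mod 361 = 0. Yes.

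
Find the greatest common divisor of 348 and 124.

Euclid: 348 = 2·124 + 100; 124 = 1·100 + 24; 100 = 4·24 + 4; 24 = 6·4 + 0. Last nonzero remainder: 4.

4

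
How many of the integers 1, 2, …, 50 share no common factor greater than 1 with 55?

36

Prime factors of 55: 5, 11. Count integers ≤ 50 divisible by none of them.
By inclusion–exclusion: 50 − ⌊50/5⌋ − ⌊50/11⌋ + ⌊50/55⌋ = 36.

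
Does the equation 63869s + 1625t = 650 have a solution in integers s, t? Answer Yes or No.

gcd(63869, 1625): 63869 = 39·1625 + 494; 1625 = 3·494 + 143; 494 = 3·143 + 65; 143 = 2·65 + 13; 65 = 5·13 + 0 → 13
13 divides 650, so a solution exists.

Yes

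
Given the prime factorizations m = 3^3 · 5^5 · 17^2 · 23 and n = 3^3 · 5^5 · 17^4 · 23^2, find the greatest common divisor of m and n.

560840625

min exponent per shared prime: 3^3 · 5^5 · 17^2 · 23 = 560840625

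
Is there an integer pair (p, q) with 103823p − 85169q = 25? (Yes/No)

Yes

gcd(103823, 85169): 103823 = 1·85169 + 18654; 85169 = 4·18654 + 10553; 18654 = 1·10553 + 8101; 10553 = 1·8101 + 2452; 8101 = 3·2452 + 745; 2452 = 3·745 + 217; 745 = 3·217 + 94; 217 = 2·94 + 29; 94 = 3·29 + 7; 29 = 4·7 + 1; 7 = 7·1 + 0 → 1
1 divides 25, so a solution exists.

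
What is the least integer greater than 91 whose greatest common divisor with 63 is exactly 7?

98

gcd(m, 63) = 7 forces 7 | m; write m = 7s. Then gcd(7s, 7·9) = 7·gcd(s, 9), so need gcd(s, 9) = 1.
7s > 91 gives s ≥ 14. The least s ≥ 14 coprime to 9 is 14, so m = 7·14 = 98.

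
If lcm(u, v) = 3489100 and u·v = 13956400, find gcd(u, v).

gcd·lcm = product, so gcd = 13956400/3489100 = 4.

4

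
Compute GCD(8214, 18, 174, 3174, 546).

gcd(8214, 18): 8214 = 456·18 + 6; 18 = 3·6 + 0 → 6
gcd(6, 174): 174 = 29·6 + 0 → 6
gcd(6, 3174): 3174 = 529·6 + 0 → 6
gcd(6, 546): 546 = 91·6 + 0 → 6

6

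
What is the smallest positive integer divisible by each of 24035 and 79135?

20021155

gcd first: 79135 = 3·24035 + 7030; 24035 = 3·7030 + 2945; 7030 = 2·2945 + 1140; 2945 = 2·1140 + 665; 1140 = 1·665 + 475; 665 = 1·475 + 190; 475 = 2·190 + 95; 190 = 2·95 + 0 → gcd = 95
lcm = 24035·79135/gcd = 1902009725/95 = 20021155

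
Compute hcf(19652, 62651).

19652 = 2² · 17³
62651 = 31 · 43 · 47
Common: 1 = 1

1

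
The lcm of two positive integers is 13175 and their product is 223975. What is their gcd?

17

From gcd × lcm = uv: gcd = 223975 / 13175 = 17.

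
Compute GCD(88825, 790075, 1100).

275

gcd(88825, 790075): 790075 = 8·88825 + 79475; 88825 = 1·79475 + 9350; 79475 = 8·9350 + 4675; 9350 = 2·4675 + 0 → 4675
gcd(4675, 1100): 4675 = 4·1100 + 275; 1100 = 4·275 + 0 → 275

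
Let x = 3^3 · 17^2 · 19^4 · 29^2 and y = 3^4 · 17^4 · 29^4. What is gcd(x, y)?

6562323

min exponent per shared prime: 3^3 · 17^2 · 29^2 = 6562323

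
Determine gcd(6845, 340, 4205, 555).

6845 = 5 · 37²; 340 = 2² · 5 · 17; 4205 = 5 · 29²; 555 = 3 · 5 · 37
gcd takes min exponent of each prime: 5 = 5

5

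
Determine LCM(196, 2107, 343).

196 = 2² · 7²; 2107 = 7² · 43; 343 = 7³
lcm takes max exponent of each prime: 2² · 7³ · 43 = 58996

58996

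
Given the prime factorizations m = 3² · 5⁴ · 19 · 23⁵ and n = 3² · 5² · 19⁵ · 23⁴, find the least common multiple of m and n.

89645751371008125

max exponent per prime: 3² · 5⁴ · 19⁵ · 23⁵ = 89645751371008125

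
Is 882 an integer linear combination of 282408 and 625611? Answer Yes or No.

gcd(282408, 625611): 625611 = 2·282408 + 60795; 282408 = 4·60795 + 39228; 60795 = 1·39228 + 21567; 39228 = 1·21567 + 17661; 21567 = 1·17661 + 3906; 17661 = 4·3906 + 2037; 3906 = 1·2037 + 1869; 2037 = 1·1869 + 168; 1869 = 11·168 + 21; 168 = 8·21 + 0 → 21
21 divides 882, so a solution exists.

Yes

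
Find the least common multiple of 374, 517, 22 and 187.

lcm(374, 517) = 374·517/gcd = 193358/11 = 17578
lcm(17578, 22) = 17578·22/gcd = 386716/22 = 17578
lcm(17578, 187) = 17578·187/gcd = 3287086/187 = 17578

17578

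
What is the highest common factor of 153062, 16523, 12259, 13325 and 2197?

13

153062 = 2 · 7 · 13 · 29²; 16523 = 13 · 31 · 41; 12259 = 13 · 23 · 41; 13325 = 5² · 13 · 41; 2197 = 13³
gcd takes min exponent of each prime: 13 = 13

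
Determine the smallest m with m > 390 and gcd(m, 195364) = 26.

494

195364 = 26·7514. Any m with gcd(m, 195364) = 26 is a multiple of 26, say 26s, with s coprime to 7514.
Need s > 390/26, so s ≥ 16. First s ≥ 16 with gcd(s, 7514) = 1 is s = 19. Thus m = 26·19 = 494.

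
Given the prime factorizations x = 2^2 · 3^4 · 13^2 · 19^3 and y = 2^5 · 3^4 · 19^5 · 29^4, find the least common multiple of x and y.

max exponent per prime: 2^5 · 3^4 · 13^2 · 19^5 · 29^4 = 767152488540009312

767152488540009312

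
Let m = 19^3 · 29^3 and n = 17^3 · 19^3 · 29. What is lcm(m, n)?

821867033863

max exponent per prime: 17^3 · 19^3 · 29^3 = 821867033863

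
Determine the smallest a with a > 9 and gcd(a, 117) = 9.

117 = 9·13. Any a with gcd(a, 117) = 9 is a multiple of 9, say 9s, with s coprime to 13.
Need s > 9/9, so s ≥ 2. First s ≥ 2 with gcd(s, 13) = 1 is s = 2. Thus a = 9·2 = 18.

18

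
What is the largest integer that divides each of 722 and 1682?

Euclid: 1682 = 2·722 + 238; 722 = 3·238 + 8; 238 = 29·8 + 6; 8 = 1·6 + 2; 6 = 3·2 + 0. Last nonzero remainder: 2.

2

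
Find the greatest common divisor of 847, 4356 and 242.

gcd(847, 4356): 4356 = 5·847 + 121; 847 = 7·121 + 0 → 121
gcd(121, 242): 242 = 2·121 + 0 → 121

121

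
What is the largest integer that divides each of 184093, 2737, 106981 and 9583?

7

gcd(184093, 2737): 184093 = 67·2737 + 714; 2737 = 3·714 + 595; 714 = 1·595 + 119; 595 = 5·119 + 0 → 119
gcd(119, 106981): 106981 = 899·119 + 0 → 119
gcd(119, 9583): 9583 = 80·119 + 63; 119 = 1·63 + 56; 63 = 1·56 + 7; 56 = 8·7 + 0 → 7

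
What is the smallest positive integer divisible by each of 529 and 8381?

4433549

gcd first: 8381 = 15·529 + 446; 529 = 1·446 + 83; 446 = 5·83 + 31; 83 = 2·31 + 21; 31 = 1·21 + 10; 21 = 2·10 + 1; 10 = 10·1 + 0 → gcd = 1
lcm = 529·8381/gcd = 4433549/1 = 4433549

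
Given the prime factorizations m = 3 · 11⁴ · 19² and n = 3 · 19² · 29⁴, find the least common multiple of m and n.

max exponent per prime: 3 · 11⁴ · 19² · 29⁴ = 11214791114043

11214791114043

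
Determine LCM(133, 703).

133 = 7 · 19; 703 = 19 · 37
max exponents: 7 · 19 · 37 = 4921

4921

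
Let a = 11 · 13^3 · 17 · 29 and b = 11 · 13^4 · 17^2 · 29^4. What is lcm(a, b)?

64217874745739

max exponent per prime: 11 · 13^4 · 17^2 · 29^4 = 64217874745739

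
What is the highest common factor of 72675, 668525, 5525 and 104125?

425

72675 = 3² · 5² · 17 · 19; 668525 = 5² · 11² · 13 · 17; 5525 = 5² · 13 · 17; 104125 = 5³ · 7² · 17
gcd takes min exponent of each prime: 5² · 17 = 425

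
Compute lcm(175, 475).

3325

gcd first: 475 = 2·175 + 125; 175 = 1·125 + 50; 125 = 2·50 + 25; 50 = 2·25 + 0 → gcd = 25
lcm = 175·475/gcd = 83125/25 = 3325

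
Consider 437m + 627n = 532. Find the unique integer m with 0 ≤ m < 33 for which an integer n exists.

17

Euclid: 627 = 1·437 + 190; 437 = 2·190 + 57; 190 = 3·57 + 19; 57 = 3·19 + 0 → gcd = 19; 532 = 19·28.
Back-substitution yields 437·(-10) + 627·(7) = 19, so one solution is m = -10·28 = -280, n = 7·28 = 196.
Solutions in m differ by 627/19 = 33; the one in [0, 33) is -280 mod 33 = 17.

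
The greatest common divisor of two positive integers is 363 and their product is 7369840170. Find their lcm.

20302590

gcd·lcm = product, so lcm = 7369840170/363 = 20302590.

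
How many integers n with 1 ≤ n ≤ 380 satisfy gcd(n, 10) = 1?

10 = 2·5. Inclusion–exclusion on these primes:
380 − ⌊380/2⌋ − ⌊380/5⌋ + ⌊380/10⌋ = 152

152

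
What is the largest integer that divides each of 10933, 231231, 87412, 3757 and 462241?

13

gcd(10933, 231231): 231231 = 21·10933 + 1638; 10933 = 6·1638 + 1105; 1638 = 1·1105 + 533; 1105 = 2·533 + 39; 533 = 13·39 + 26; 39 = 1·26 + 13; 26 = 2·13 + 0 → 13
gcd(13, 87412): 87412 = 6724·13 + 0 → 13
gcd(13, 3757): 3757 = 289·13 + 0 → 13
gcd(13, 462241): 462241 = 35557·13 + 0 → 13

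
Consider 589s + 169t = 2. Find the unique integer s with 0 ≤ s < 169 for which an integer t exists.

33

gcd(589, 169) = 1 (Euclid: 589 = 3·169 + 82; 169 = 2·82 + 5; 82 = 16·5 + 2; 5 = 2·2 + 1; 2 = 2·1 + 0), and 1 | 2.
Extended Euclid: 589·(-68) + 169·(237) = 1. Scale by 2: s₀ = -136.
General solution s = s₀ + 169k; reducing mod 169 gives s = 33 (and t = -115).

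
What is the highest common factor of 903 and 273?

Euclid: 903 = 3·273 + 84; 273 = 3·84 + 21; 84 = 4·21 + 0. Last nonzero remainder: 21.

21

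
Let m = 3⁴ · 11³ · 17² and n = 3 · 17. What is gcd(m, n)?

min exponent per shared prime: 3 · 17 = 51

51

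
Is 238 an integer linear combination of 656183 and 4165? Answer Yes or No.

Yes

By Bézout, 656183u − 4165v = 238 has integer solutions iff gcd(656183, 4165) | 238.
Euclid: 656183 = 157·4165 + 2278; 4165 = 1·2278 + 1887; 2278 = 1·1887 + 391; 1887 = 4·391 + 323; 391 = 1·323 + 68; 323 = 4·68 + 51; 68 = 1·51 + 17; 51 = 3·17 + 0. gcd = 17; 238 mod 17 = 0. Yes.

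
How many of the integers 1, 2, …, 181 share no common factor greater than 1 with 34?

86

Prime factors of 34: 2, 17. Count integers ≤ 181 divisible by none of them.
By inclusion–exclusion: 181 − ⌊181/2⌋ − ⌊181/17⌋ + ⌊181/34⌋ = 86.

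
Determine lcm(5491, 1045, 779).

5491 = 17² · 19; 1045 = 5 · 11 · 19; 779 = 19 · 41
lcm takes max exponent of each prime: 5 · 11 · 17² · 19 · 41 = 12382205

12382205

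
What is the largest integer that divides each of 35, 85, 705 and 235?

35 = 5 · 7; 85 = 5 · 17; 705 = 3 · 5 · 47; 235 = 5 · 47
gcd takes min exponent of each prime: 5 = 5

5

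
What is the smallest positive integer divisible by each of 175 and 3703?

92575

gcd first: 3703 = 21·175 + 28; 175 = 6·28 + 7; 28 = 4·7 + 0 → gcd = 7
lcm = 175·3703/gcd = 648025/7 = 92575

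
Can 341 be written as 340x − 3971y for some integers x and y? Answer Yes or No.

Yes

By Bézout, 340x − 3971y = 341 has integer solutions iff gcd(340, 3971) | 341.
Euclid: 3971 = 11·340 + 231; 340 = 1·231 + 109; 231 = 2·109 + 13; 109 = 8·13 + 5; 13 = 2·5 + 3; 5 = 1·3 + 2; 3 = 1·2 + 1; 2 = 2·1 + 0. gcd = 1; 341 mod 1 = 0. Yes.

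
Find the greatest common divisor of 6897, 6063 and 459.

3

6897 = 3 · 11² · 19; 6063 = 3 · 43 · 47; 459 = 3³ · 17
gcd takes min exponent of each prime: 3 = 3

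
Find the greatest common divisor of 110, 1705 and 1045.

110 = 2 · 5 · 11; 1705 = 5 · 11 · 31; 1045 = 5 · 11 · 19
gcd takes min exponent of each prime: 5 · 11 = 55

55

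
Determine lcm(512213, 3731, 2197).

605947979

lcm(512213, 3731) = 512213·3731/gcd = 1911066703/533 = 3585491
lcm(3585491, 2197) = 3585491·2197/gcd = 7877323727/13 = 605947979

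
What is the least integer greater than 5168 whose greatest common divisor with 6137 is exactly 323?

5491

gcd(t, 6137) = 323 forces 323 | t; write t = 323s. Then gcd(323s, 323·19) = 323·gcd(s, 19), so need gcd(s, 19) = 1.
323s > 5168 gives s ≥ 17. The least s ≥ 17 coprime to 19 is 17, so t = 323·17 = 5491.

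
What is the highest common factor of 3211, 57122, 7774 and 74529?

169

3211 = 13² · 19; 57122 = 2 · 13⁴; 7774 = 2 · 13² · 23; 74529 = 3² · 7² · 13²
gcd takes min exponent of each prime: 13² = 169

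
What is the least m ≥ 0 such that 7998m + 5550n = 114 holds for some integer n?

93

Reduce mod 5550: 7998m ≡ 114 (mod 5550). With g = gcd(7998, 5550) = 6 dividing 114, divide through: 1333m ≡ 19 (mod 925).
Since gcd(1333, 925) = 1, m ≡ 19·(1333)⁻¹ ≡ 93 (mod 925). Smallest non-negative: 93.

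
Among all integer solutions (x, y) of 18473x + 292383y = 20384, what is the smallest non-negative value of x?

gcd(18473, 292383) = 637 (Euclid: 292383 = 15·18473 + 15288; 18473 = 1·15288 + 3185; 15288 = 4·3185 + 2548; 3185 = 1·2548 + 637; 2548 = 4·637 + 0), and 637 | 20384.
Extended Euclid: 18473·(95) + 292383·(-6) = 637. Scale by 32: x₀ = 3040.
General solution x = x₀ + 459t; reducing mod 459 gives x = 286 (and y = -18).

286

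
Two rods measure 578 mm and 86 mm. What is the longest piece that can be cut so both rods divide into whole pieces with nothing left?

2

Euclid: 578 = 6·86 + 62; 86 = 1·62 + 24; 62 = 2·24 + 14; 24 = 1·14 + 10; 14 = 1·10 + 4; 10 = 2·4 + 2; 4 = 2·2 + 0. Last nonzero remainder: 2.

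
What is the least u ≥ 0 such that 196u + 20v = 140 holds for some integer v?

0

Reduce mod 20: 196u ≡ 140 (mod 20). With g = gcd(196, 20) = 4 dividing 140, divide through: 49u ≡ 35 (mod 5).
Since gcd(49, 5) = 1, u ≡ 35·(49)⁻¹ ≡ 0 (mod 5). Smallest non-negative: 0.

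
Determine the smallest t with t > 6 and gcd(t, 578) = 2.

8

gcd(t, 578) = 2 forces 2 | t; write t = 2s. Then gcd(2s, 2·289) = 2·gcd(s, 289), so need gcd(s, 289) = 1.
2s > 6 gives s ≥ 4. The least s ≥ 4 coprime to 289 is 4, so t = 2·4 = 8.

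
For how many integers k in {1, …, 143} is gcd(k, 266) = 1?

Prime factors of 266: 2, 7, 19. Count integers ≤ 143 divisible by none of them.
By inclusion–exclusion: 143 − ⌊143/2⌋ − ⌊143/7⌋ − ⌊143/19⌋ + ⌊143/14⌋ + ⌊143/38⌋ + ⌊143/133⌋ − ⌊143/266⌋ = 59.

59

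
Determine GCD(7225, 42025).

Euclid: 42025 = 5·7225 + 5900; 7225 = 1·5900 + 1325; 5900 = 4·1325 + 600; 1325 = 2·600 + 125; 600 = 4·125 + 100; 125 = 1·100 + 25; 100 = 4·25 + 0. Last nonzero remainder: 25.

25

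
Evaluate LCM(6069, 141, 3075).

292374075

6069 = 3 · 7 · 17²; 141 = 3 · 47; 3075 = 3 · 5² · 41
lcm takes max exponent of each prime: 3 · 5² · 7 · 17² · 41 · 47 = 292374075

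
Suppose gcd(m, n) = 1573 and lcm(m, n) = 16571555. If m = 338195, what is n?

77077

Using mn = gcd(m,n)·lcm(m,n) = 1573·16571555 = 26067056015, we get n = 26067056015/338195 = 77077.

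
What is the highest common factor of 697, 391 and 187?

gcd(697, 391): 697 = 1·391 + 306; 391 = 1·306 + 85; 306 = 3·85 + 51; 85 = 1·51 + 34; 51 = 1·34 + 17; 34 = 2·17 + 0 → 17
gcd(17, 187): 187 = 11·17 + 0 → 17

17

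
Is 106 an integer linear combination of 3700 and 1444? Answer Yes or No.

gcd(3700, 1444): 3700 = 2·1444 + 812; 1444 = 1·812 + 632; 812 = 1·632 + 180; 632 = 3·180 + 92; 180 = 1·92 + 88; 92 = 1·88 + 4; 88 = 22·4 + 0 → 4
4 does not divide 106, so a solution does not exist.

No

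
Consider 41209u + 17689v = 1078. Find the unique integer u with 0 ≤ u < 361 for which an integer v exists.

gcd(41209, 17689) = 49 (Euclid: 41209 = 2·17689 + 5831; 17689 = 3·5831 + 196; 5831 = 29·196 + 147; 196 = 1·147 + 49; 147 = 3·49 + 0), and 49 | 1078.
Extended Euclid: 41209·(-91) + 17689·(212) = 49. Scale by 22: u₀ = -2002.
General solution u = u₀ + 361t; reducing mod 361 gives u = 164 (and v = -382).

164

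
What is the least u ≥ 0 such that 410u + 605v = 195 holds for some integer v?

120

Euclid: 605 = 1·410 + 195; 410 = 2·195 + 20; 195 = 9·20 + 15; 20 = 1·15 + 5; 15 = 3·5 + 0 → gcd = 5; 195 = 5·39.
Back-substitution yields 410·(31) + 605·(-21) = 5, so one solution is u = 31·39 = 1209, v = -21·39 = -819.
Solutions in u differ by 605/5 = 121; the one in [0, 121) is 1209 mod 121 = 120.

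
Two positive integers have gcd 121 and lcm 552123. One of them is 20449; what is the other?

3267

Using uv = gcd(u,v)·lcm(u,v) = 121·552123 = 66806883, we get v = 66806883/20449 = 3267.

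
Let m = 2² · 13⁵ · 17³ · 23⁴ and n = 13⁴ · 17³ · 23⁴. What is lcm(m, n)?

max exponent per prime: 2² · 13⁵ · 17³ · 23⁴ = 2041901842724276

2041901842724276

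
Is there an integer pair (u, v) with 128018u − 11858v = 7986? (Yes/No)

gcd(128018, 11858): 128018 = 10·11858 + 9438; 11858 = 1·9438 + 2420; 9438 = 3·2420 + 2178; 2420 = 1·2178 + 242; 2178 = 9·242 + 0 → 242
242 divides 7986, so a solution exists.

Yes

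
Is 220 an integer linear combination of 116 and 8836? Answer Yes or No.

By Bézout, 116s + 8836t = 220 has integer solutions iff gcd(116, 8836) | 220.
Euclid: 8836 = 76·116 + 20; 116 = 5·20 + 16; 20 = 1·16 + 4; 16 = 4·4 + 0. gcd = 4; 220 mod 4 = 0. Yes.

Yes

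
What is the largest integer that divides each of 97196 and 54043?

97196 = 2² · 11 · 47²
54043 = 11 · 17³
Common: 11 = 11

11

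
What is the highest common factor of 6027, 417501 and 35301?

21

6027 = 3 · 7² · 41; 417501 = 3³ · 7 · 47²; 35301 = 3 · 7 · 41²
gcd takes min exponent of each prime: 3 · 7 = 21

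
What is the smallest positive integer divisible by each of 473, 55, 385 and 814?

1225070

473 = 11 · 43; 55 = 5 · 11; 385 = 5 · 7 · 11; 814 = 2 · 11 · 37
lcm takes max exponent of each prime: 2 · 5 · 7 · 11 · 37 · 43 = 1225070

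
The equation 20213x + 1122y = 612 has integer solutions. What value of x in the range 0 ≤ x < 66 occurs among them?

36

Reduce mod 1122: 20213x ≡ 612 (mod 1122). With g = gcd(20213, 1122) = 17 dividing 612, divide through: 1189x ≡ 36 (mod 66).
Since gcd(1189, 66) = 1, x ≡ 36·(1189)⁻¹ ≡ 36 (mod 66). Smallest non-negative: 36.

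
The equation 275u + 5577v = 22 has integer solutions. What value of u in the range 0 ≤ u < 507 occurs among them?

Reduce mod 5577: 275u ≡ 22 (mod 5577). With g = gcd(275, 5577) = 11 dividing 22, divide through: 25u ≡ 2 (mod 507).
Since gcd(25, 507) = 1, u ≡ 2·(25)⁻¹ ≡ 284 (mod 507). Smallest non-negative: 284.

284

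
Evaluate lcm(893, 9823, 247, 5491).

893 = 19 · 47; 9823 = 11 · 19 · 47; 247 = 13 · 19; 5491 = 17² · 19
lcm takes max exponent of each prime: 11 · 13 · 17² · 19 · 47 = 36905011

36905011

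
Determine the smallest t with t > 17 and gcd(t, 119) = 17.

34

gcd(t, 119) = 17 forces 17 | t; write t = 17s. Then gcd(17s, 17·7) = 17·gcd(s, 7), so need gcd(s, 7) = 1.
17s > 17 gives s ≥ 2. The least s ≥ 2 coprime to 7 is 2, so t = 17·2 = 34.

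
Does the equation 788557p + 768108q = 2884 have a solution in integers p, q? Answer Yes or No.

No

gcd(788557, 768108): 788557 = 1·768108 + 20449; 768108 = 37·20449 + 11495; 20449 = 1·11495 + 8954; 11495 = 1·8954 + 2541; 8954 = 3·2541 + 1331; 2541 = 1·1331 + 1210; 1331 = 1·1210 + 121; 1210 = 10·121 + 0 → 121
121 does not divide 2884, so a solution does not exist.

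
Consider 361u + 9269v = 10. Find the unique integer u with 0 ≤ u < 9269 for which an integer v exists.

Reduce mod 9269: 361u ≡ 10 (mod 9269). With g = gcd(361, 9269) = 1 dividing 10, divide through: 361u ≡ 10 (mod 9269).
Since gcd(361, 9269) = 1, u ≡ 10·(361)⁻¹ ≡ 9192 (mod 9269). Smallest non-negative: 9192.

9192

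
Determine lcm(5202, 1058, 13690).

5202 = 2 · 3² · 17²; 1058 = 2 · 23²; 13690 = 2 · 5 · 37²
lcm takes max exponent of each prime: 2 · 3² · 5 · 17² · 23² · 37² = 18836468010

18836468010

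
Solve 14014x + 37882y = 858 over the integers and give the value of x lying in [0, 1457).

gcd(14014, 37882) = 26 (Euclid: 37882 = 2·14014 + 9854; 14014 = 1·9854 + 4160; 9854 = 2·4160 + 1534; 4160 = 2·1534 + 1092; 1534 = 1·1092 + 442; 1092 = 2·442 + 208; 442 = 2·208 + 26; 208 = 8·26 + 0), and 26 | 858.
Extended Euclid: 14014·(-173) + 37882·(64) = 26. Scale by 33: x₀ = -5709.
General solution x = x₀ + 1457t; reducing mod 1457 gives x = 119 (and y = -44).

119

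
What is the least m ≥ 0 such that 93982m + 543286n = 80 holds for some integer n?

91989

gcd(93982, 543286) = 2 (Euclid: 543286 = 5·93982 + 73376; 93982 = 1·73376 + 20606; 73376 = 3·20606 + 11558; 20606 = 1·11558 + 9048; 11558 = 1·9048 + 2510; 9048 = 3·2510 + 1518; 2510 = 1·1518 + 992; 1518 = 1·992 + 526; 992 = 1·526 + 466; 526 = 1·466 + 60; 466 = 7·60 + 46; 60 = 1·46 + 14; 46 = 3·14 + 4; 14 = 3·4 + 2; 4 = 2·2 + 0), and 2 | 80.
Extended Euclid: 93982·(117748) + 543286·(-20369) = 2. Scale by 40: m₀ = 4709920.
General solution m = m₀ + 271643t; reducing mod 271643 gives m = 91989 (and n = -15913).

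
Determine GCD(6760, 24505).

845

6760 = 2³ · 5 · 13²
24505 = 5 · 13² · 29
Common: 5 · 13² = 845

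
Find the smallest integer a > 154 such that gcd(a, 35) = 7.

gcd(a, 35) = 7 forces 7 | a; write a = 7s. Then gcd(7s, 7·5) = 7·gcd(s, 5), so need gcd(s, 5) = 1.
7s > 154 gives s ≥ 23. The least s ≥ 23 coprime to 5 is 23, so a = 7·23 = 161.

161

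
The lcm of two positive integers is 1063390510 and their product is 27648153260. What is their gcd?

26

From gcd × lcm = ab: gcd = 27648153260 / 1063390510 = 26.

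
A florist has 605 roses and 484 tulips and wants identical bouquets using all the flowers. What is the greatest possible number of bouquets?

605 = 5 · 11²
484 = 2² · 11²
Common: 11² = 121

121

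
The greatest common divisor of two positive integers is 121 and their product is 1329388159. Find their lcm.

gcd·lcm = product, so lcm = 1329388159/121 = 10986679.

10986679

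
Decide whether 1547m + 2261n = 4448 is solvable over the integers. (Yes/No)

By Bézout, 1547m + 2261n = 4448 has integer solutions iff gcd(1547, 2261) | 4448.
Euclid: 2261 = 1·1547 + 714; 1547 = 2·714 + 119; 714 = 6·119 + 0. gcd = 119; 4448 mod 119 = 45. No.

No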